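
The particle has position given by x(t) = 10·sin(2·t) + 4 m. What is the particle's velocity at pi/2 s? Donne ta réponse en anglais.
We must differentiate our position equation x(t) = 10·sin(2·t) + 4 1 time. The derivative of position gives velocity: v(t) = 20·cos(2·t). We have velocity v(t) = 20·cos(2·t). Substituting t = pi/2: v(pi/2) = -20.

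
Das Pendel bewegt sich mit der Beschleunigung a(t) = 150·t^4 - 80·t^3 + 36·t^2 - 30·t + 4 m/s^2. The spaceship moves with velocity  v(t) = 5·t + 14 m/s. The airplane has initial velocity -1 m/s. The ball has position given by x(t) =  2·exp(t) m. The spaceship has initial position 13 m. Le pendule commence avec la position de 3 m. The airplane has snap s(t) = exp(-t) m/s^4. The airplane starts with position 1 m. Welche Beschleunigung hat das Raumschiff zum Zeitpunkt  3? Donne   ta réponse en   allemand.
Um dies zu lösen, müssen wir 1 Ableitung unserer Gleichung für die Geschwindigkeit v(t) = 5·t + 14 nehmen. Mit d/dt von v(t) finden wir a(t) = 5. Wir haben die Beschleunigung a(t) = 5. Durch Einsetzen von t = 3: a(3) = 5.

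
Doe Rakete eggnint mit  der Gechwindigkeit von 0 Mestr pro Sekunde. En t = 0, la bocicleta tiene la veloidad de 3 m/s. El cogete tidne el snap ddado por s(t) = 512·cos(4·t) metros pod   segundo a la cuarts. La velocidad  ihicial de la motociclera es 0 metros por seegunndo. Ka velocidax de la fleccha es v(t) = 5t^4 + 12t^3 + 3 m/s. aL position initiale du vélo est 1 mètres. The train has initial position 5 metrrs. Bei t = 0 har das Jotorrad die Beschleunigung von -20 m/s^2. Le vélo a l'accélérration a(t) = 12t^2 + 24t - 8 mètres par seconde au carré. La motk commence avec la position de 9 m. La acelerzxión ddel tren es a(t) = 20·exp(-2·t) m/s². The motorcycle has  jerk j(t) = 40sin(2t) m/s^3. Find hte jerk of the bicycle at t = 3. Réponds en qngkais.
To solve this, we need to take 1 derivative of our acceleration equation a(t) = 12·t^2 + 24·t - 8. Differentiating acceleration, we get jerk: j(t) = 24·t + 24. Using j(t) = 24·t + 24 and substituting t = 3, we find j = 96.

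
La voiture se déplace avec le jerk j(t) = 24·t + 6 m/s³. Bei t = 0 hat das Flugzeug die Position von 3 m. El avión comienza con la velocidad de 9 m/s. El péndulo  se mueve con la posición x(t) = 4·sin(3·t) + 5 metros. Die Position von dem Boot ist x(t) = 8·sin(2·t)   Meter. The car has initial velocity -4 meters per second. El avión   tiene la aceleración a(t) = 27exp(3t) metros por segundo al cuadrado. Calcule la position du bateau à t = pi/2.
De l'équation de la position x(t) = 8·sin(2·t), nous substituons t = pi/2 pour obtenir x = 0.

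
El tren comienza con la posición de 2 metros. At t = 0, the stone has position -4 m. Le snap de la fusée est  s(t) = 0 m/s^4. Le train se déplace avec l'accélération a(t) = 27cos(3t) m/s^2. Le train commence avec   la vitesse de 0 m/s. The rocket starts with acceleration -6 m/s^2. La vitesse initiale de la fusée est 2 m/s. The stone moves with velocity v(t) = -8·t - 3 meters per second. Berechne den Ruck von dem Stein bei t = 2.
Um dies zu lösen, müssen wir 2 Ableitungen unserer Gleichung für die Geschwindigkeit v(t) = -8·t - 3 nehmen. Durch Ableiten von der Geschwindigkeit erhalten wir die Beschleunigung: a(t) = -8. Mit d/dt von a(t) finden wir j(t) = 0. Mit j(t) = 0 und Einsetzen von t = 2, finden wir j = 0.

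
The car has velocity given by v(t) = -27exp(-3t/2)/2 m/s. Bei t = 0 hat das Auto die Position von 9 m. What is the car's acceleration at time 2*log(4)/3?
To solve this, we need to take 1 derivative of our velocity equation v(t) = -27·exp(-3·t/2)/2. The derivative of velocity gives acceleration: a(t) = 81·exp(-3·t/2)/4. Using a(t) = 81·exp(-3·t/2)/4 and substituting t = 2*log(4)/3, we find a = 81/16.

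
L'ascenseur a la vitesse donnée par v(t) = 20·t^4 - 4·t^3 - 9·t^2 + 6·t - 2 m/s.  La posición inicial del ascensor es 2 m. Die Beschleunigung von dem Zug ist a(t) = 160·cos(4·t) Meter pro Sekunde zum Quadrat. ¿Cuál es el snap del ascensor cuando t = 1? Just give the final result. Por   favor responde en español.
El snap en t = 1 es s = 456.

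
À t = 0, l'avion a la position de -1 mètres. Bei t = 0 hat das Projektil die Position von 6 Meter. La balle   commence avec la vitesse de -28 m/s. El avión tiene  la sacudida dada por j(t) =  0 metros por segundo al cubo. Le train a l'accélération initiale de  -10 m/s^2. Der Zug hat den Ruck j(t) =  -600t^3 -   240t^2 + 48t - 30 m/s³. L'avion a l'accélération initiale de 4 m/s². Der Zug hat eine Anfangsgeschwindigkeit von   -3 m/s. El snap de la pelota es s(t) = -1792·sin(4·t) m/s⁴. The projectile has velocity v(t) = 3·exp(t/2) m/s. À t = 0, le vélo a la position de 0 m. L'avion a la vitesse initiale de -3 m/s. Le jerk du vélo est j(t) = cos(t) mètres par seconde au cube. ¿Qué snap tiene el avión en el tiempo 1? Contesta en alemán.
Wir müssen unsere Gleichung für den Ruck j(t) = 0 1-mal ableiten. Die Ableitung von dem Ruck ergibt den Snap: s(t) = 0. Mit s(t) = 0 und Einsetzen von t = 1, finden wir s = 0.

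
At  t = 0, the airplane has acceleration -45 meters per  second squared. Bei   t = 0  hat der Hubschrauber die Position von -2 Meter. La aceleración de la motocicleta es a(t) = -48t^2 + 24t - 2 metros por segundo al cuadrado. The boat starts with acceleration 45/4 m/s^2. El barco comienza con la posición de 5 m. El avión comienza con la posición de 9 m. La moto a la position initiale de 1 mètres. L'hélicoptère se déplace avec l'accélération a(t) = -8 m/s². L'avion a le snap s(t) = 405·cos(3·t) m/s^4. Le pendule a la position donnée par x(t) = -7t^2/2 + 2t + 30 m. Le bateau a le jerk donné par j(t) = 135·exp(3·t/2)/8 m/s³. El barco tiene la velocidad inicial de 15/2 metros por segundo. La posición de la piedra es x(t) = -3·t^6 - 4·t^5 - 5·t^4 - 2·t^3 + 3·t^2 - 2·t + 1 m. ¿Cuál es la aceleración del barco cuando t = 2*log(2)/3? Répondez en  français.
Nous devons intégrer notre équation du jerk j(t) = 135·exp(3·t/2)/8 1 fois. La primitive du jerk est l'accélération. En utilisant a(0) = 45/4, nous obtenons a(t) = 45·exp(3·t/2)/4. De l'équation de l'accélération a(t) = 45·exp(3·t/2)/4, nous substituons t = 2*log(2)/3 pour obtenir a = 45/2.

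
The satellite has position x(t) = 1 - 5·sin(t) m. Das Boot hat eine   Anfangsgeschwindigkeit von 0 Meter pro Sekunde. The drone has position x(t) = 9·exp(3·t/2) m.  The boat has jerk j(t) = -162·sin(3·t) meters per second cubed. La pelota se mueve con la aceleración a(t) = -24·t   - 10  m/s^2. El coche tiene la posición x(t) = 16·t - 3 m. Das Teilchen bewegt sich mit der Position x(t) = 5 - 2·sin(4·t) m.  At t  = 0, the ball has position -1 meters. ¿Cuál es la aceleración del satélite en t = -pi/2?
Partiendo de la posición x(t) = 1 - 5·sin(t), tomamos 2 derivadas. La derivada de la posición da la velocidad: v(t) = -5·cos(t). La derivada de la velocidad da la aceleración: a(t) = 5·sin(t). Tenemos la aceleración a(t) = 5·sin(t). Sustituyendo t = -pi/2: a(-pi/2) = -5.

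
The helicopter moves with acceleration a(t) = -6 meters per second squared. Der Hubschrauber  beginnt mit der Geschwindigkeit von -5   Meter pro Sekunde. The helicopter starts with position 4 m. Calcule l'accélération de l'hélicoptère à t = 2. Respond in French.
De l'équation de l'accélération a(t) = -6, nous substituons t = 2 pour obtenir a = -6.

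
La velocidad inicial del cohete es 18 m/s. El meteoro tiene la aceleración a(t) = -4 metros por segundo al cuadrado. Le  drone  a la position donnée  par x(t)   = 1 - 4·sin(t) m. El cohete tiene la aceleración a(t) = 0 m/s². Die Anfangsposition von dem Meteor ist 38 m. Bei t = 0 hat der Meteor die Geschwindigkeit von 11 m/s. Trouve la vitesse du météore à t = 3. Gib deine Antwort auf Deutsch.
Ausgehend von der Beschleunigung a(t) = -4, nehmen wir 1 Integral. Das Integral von der Beschleunigung ist die Geschwindigkeit. Mit v(0) = 11 erhalten wir v(t) = 11 - 4·t. Aus der Gleichung für die Geschwindigkeit v(t) = 11 - 4·t, setzen wir t = 3 ein und erhalten v = -1.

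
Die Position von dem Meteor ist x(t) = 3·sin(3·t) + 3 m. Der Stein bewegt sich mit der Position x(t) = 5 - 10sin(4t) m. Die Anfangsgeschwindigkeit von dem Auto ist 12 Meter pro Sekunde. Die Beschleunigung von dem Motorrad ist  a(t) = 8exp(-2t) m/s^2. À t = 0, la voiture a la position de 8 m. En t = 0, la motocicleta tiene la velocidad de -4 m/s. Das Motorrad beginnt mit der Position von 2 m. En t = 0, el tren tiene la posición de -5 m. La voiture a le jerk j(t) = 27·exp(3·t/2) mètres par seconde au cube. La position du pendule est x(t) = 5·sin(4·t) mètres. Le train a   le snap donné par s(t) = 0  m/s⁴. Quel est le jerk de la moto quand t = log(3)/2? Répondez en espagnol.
Para resolver esto, necesitamos tomar 1 derivada de nuestra ecuación de la aceleración a(t) = 8·exp(-2·t). Derivando la aceleración, obtenemos la sacudida: j(t) = -16·exp(-2·t). De la ecuación de la sacudida j(t) = -16·exp(-2·t), sustituimos t = log(3)/2 para obtener j = -16/3.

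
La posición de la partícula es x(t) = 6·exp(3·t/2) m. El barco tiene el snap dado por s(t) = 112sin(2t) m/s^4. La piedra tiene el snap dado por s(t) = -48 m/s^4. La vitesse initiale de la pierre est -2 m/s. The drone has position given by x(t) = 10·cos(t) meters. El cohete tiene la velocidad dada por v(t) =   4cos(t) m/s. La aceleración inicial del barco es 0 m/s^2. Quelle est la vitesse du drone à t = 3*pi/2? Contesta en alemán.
Wir müssen unsere Gleichung für die Position x(t) = 10·cos(t) 1-mal ableiten. Durch Ableiten von der Position erhalten wir die Geschwindigkeit: v(t) = -10·sin(t). Mit v(t) = -10·sin(t) und Einsetzen von t = 3*pi/2, finden wir v = 10.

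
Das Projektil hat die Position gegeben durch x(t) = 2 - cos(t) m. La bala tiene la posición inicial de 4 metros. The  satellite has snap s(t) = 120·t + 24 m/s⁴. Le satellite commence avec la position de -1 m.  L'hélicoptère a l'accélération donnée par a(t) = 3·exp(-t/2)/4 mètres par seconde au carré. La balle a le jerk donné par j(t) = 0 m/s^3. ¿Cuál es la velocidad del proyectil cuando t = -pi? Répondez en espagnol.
Debemos derivar nuestra ecuación de la posición x(t) = 2 - cos(t) 1 vez. Derivando la posición, obtenemos la velocidad: v(t) = sin(t). Tenemos la velocidad v(t) = sin(t). Sustituyendo t = -pi: v(-pi) = 0.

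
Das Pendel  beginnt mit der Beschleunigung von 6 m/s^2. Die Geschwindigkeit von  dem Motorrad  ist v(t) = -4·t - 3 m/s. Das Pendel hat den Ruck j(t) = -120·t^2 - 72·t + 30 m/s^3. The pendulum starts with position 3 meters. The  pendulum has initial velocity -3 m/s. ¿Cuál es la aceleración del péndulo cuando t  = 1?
Debemos encontrar la antiderivada de nuestra ecuación de la sacudida j(t) = -120·t^2 - 72·t + 30 1 vez. La integral de la sacudida, con a(0) = 6, da la aceleración: a(t) = -40·t^3 - 36·t^2 + 30·t + 6. Tenemos la aceleración a(t) = -40·t^3 - 36·t^2 + 30·t + 6. Sustituyendo t = 1: a(1) = -40.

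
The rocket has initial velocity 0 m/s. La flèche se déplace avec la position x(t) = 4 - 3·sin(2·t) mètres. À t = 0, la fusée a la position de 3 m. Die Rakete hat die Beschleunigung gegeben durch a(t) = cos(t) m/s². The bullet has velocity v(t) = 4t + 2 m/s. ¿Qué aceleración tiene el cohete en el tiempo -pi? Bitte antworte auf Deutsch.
Aus der Gleichung für die Beschleunigung a(t) = cos(t), setzen wir t = -pi ein und erhalten a = -1.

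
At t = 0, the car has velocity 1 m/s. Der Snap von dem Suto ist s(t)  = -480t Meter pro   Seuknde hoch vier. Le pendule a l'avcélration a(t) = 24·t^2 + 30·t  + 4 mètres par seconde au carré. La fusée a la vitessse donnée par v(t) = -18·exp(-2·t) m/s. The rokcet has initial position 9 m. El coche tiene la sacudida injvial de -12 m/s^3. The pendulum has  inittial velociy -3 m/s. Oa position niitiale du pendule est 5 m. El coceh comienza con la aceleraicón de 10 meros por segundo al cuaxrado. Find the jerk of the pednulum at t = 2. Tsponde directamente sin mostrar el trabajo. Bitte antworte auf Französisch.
Le jerk à t = 2 est j = 126.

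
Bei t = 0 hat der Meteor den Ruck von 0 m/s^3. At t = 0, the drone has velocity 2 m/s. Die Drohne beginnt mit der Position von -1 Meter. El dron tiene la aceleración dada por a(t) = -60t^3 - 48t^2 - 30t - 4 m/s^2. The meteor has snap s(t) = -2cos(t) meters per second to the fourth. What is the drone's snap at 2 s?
To solve this, we need to take 2 derivatives of our acceleration equation a(t) = -60·t^3 - 48·t^2 - 30·t - 4. Taking d/dt of a(t), we find j(t) = -180·t^2 - 96·t - 30. The derivative of jerk gives snap: s(t) = -360·t - 96. We have snap s(t) = -360·t - 96. Substituting t = 2: s(2) = -816.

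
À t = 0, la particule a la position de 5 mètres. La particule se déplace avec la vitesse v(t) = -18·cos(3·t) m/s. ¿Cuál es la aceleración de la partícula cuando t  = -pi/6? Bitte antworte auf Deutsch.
Um dies zu lösen, müssen wir 1 Ableitung unserer Gleichung für die Geschwindigkeit v(t) = -18·cos(3·t) nehmen. Die Ableitung von der Geschwindigkeit ergibt die Beschleunigung: a(t) = 54·sin(3·t). Wir haben die Beschleunigung a(t) = 54·sin(3·t). Durch Einsetzen von t = -pi/6: a(-pi/6) = -54.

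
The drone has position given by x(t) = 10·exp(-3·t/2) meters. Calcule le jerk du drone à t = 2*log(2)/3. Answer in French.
Nous devons dériver notre équation de la position x(t) = 10·exp(-3·t/2) 3 fois. La dérivée de la position donne la vitesse: v(t) = -15·exp(-3·t/2). En dérivant la vitesse, nous obtenons l'accélération: a(t) = 45·exp(-3·t/2)/2. La dérivée de l'accélération donne le jerk: j(t) = -135·exp(-3·t/2)/4. Nous avons le jerk j(t) = -135·exp(-3·t/2)/4. En substituant t = 2*log(2)/3: j(2*log(2)/3) = -135/8.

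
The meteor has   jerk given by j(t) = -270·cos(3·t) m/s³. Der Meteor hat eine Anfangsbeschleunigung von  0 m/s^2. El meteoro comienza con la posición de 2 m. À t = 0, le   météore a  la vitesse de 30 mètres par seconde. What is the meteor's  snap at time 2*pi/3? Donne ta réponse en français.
En partant du jerk j(t) = -270·cos(3·t), nous prenons 1 dérivée. En dérivant le jerk, nous obtenons le snap: s(t) = 810·sin(3·t). De l'équation du snap s(t) = 810·sin(3·t), nous substituons t = 2*pi/3 pour obtenir s = 0.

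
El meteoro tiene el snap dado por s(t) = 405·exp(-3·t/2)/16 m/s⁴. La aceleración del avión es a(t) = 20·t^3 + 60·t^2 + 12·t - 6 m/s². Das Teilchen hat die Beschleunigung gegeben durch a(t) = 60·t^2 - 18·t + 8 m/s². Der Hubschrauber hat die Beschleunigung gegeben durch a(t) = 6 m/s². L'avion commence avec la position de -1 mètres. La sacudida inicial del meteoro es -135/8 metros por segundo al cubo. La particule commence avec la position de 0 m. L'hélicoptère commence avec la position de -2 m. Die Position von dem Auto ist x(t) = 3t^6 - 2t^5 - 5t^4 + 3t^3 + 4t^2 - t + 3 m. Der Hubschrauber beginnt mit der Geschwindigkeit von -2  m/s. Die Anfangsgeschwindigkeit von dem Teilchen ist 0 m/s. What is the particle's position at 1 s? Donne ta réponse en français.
Nous devons intégrer notre équation de l'accélération a(t) = 60·t^2 - 18·t + 8 2 fois. La primitive de l'accélération, avec v(0) = 0, donne la vitesse: v(t) = t·(20·t^2 - 9·t + 8). En prenant ∫v(t)dt et en appliquant x(0) = 0, nous trouvons x(t) = 5·t^4 - 3·t^3 + 4·t^2. En utilisant x(t) = 5·t^4 - 3·t^3 + 4·t^2 et en substituant t = 1, nous trouvons x = 6.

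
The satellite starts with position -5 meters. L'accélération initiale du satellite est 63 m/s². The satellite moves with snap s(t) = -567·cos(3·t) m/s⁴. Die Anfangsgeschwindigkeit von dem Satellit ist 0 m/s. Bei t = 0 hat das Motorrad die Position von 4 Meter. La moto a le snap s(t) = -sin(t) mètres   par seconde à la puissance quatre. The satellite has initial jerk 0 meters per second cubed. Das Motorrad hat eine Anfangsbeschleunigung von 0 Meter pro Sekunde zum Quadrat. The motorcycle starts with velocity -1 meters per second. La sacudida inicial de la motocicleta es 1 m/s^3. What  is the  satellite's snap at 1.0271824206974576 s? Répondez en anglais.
We have snap s(t) = -567·cos(3·t). Substituting t = 1.0271824206974576: s(1.0271824206974576) = 565.978162267815.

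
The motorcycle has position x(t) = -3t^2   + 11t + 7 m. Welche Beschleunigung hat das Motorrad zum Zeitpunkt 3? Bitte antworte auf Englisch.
We must differentiate our position equation x(t) = -3·t^2 + 11·t + 7 2 times. The derivative of position gives velocity: v(t) = 11 - 6·t. Taking d/dt of v(t), we find a(t) = -6. Using a(t) = -6 and substituting t = 3, we find a = -6.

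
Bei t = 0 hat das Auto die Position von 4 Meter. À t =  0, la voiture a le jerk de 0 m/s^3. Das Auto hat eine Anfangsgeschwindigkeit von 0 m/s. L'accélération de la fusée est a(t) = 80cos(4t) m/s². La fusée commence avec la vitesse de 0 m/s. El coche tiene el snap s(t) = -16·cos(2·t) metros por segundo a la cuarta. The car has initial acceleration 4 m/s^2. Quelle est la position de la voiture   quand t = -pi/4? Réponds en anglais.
We must find the antiderivative of our snap equation s(t) = -16·cos(2·t) 4 times. The integral of snap, with j(0) = 0, gives jerk: j(t) = -8·sin(2·t). Integrating jerk and using the initial condition a(0) = 4, we get a(t) = 4·cos(2·t). Integrating acceleration and using the initial condition v(0) = 0, we get v(t) = 2·sin(2·t). Finding the antiderivative of v(t) and using x(0) = 4: x(t) = 5 - cos(2·t). Using x(t) = 5 - cos(2·t) and substituting t = -pi/4, we find x = 5.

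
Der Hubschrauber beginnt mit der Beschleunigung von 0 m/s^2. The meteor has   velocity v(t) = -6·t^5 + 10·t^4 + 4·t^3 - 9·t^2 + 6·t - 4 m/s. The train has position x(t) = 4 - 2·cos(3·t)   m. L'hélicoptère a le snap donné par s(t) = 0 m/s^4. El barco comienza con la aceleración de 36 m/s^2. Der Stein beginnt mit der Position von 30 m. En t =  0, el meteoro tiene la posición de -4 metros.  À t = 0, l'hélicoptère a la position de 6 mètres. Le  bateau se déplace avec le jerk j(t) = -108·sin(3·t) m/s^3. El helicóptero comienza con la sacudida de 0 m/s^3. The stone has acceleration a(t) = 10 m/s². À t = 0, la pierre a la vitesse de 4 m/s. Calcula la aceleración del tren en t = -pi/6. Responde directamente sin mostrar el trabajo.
En t = -pi/6, a = 0.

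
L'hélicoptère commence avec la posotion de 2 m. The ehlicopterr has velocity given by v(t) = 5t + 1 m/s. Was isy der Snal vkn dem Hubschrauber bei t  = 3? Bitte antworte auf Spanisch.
Partiendo de la velocidad v(t) = 5·t + 1, tomamos 3 derivadas. Tomando d/dt de v(t), encontramos a(t) = 5. La derivada de la aceleración da la sacudida: j(t) = 0. Derivando la sacudida, obtenemos el snap: s(t) = 0. Usando s(t) = 0 y sustituyendo t = 3, encontramos s = 0.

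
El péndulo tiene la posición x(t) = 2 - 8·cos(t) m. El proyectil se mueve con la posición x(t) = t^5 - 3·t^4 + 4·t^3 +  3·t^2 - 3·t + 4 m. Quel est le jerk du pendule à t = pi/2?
Nous devons dériver notre équation de la position x(t) = 2 - 8·cos(t) 3 fois. En dérivant la position, nous obtenons la vitesse: v(t) = 8·sin(t). La dérivée de la vitesse donne l'accélération: a(t) = 8·cos(t). En prenant d/dt de a(t), nous trouvons j(t) = -8·sin(t). En utilisant j(t) = -8·sin(t) et en substituant t = pi/2, nous trouvons j = -8.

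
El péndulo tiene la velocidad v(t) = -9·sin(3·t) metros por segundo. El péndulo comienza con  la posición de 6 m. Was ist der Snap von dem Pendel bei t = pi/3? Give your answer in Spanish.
Para resolver esto, necesitamos tomar 3 derivadas de nuestra ecuación de la velocidad v(t) = -9·sin(3·t). Derivando la velocidad, obtenemos la aceleración: a(t) = -27·cos(3·t). La derivada de la aceleración da la sacudida: j(t) = 81·sin(3·t). La derivada de la sacudida da el snap: s(t) = 243·cos(3·t). Tenemos el snap s(t) = 243·cos(3·t). Sustituyendo t = pi/3: s(pi/3) = -243.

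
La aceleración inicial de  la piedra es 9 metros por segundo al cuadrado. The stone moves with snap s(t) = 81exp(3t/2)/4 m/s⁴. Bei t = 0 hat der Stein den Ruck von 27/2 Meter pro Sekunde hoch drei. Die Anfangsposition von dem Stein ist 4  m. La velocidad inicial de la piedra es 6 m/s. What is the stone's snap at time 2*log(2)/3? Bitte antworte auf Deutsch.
Aus der Gleichung für den Snap s(t) = 81·exp(3·t/2)/4, setzen wir t = 2*log(2)/3 ein und erhalten s = 81/2.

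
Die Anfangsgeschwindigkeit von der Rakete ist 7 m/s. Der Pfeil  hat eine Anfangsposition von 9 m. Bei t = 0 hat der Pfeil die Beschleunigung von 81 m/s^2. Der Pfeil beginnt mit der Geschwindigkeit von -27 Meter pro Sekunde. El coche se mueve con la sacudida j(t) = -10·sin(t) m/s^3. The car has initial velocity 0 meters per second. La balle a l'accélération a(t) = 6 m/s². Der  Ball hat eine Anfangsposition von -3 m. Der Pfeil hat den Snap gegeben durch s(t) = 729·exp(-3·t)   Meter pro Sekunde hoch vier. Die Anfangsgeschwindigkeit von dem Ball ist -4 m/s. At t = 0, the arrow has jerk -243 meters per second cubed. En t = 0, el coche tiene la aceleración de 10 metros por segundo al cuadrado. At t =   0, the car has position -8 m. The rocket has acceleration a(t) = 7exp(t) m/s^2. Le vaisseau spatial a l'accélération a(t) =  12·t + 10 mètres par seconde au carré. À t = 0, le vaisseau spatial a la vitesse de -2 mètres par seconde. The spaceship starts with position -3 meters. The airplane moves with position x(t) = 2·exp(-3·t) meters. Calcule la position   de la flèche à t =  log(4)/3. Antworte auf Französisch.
En partant du snap s(t) = 729·exp(-3·t), nous prenons 4 primitives. En prenant ∫s(t)dt et en appliquant j(0) = -243, nous trouvons j(t) = -243·exp(-3·t). En prenant ∫j(t)dt et en appliquant a(0) = 81, nous trouvons a(t) = 81·exp(-3·t). La primitive de l'accélération est la vitesse. En utilisant v(0) = -27, nous obtenons v(t) = -27·exp(-3·t). En prenant ∫v(t)dt et en appliquant x(0) = 9, nous trouvons x(t) = 9·exp(-3·t). Nous avons la position x(t) = 9·exp(-3·t). En substituant t = log(4)/3: x(log(4)/3) = 9/4.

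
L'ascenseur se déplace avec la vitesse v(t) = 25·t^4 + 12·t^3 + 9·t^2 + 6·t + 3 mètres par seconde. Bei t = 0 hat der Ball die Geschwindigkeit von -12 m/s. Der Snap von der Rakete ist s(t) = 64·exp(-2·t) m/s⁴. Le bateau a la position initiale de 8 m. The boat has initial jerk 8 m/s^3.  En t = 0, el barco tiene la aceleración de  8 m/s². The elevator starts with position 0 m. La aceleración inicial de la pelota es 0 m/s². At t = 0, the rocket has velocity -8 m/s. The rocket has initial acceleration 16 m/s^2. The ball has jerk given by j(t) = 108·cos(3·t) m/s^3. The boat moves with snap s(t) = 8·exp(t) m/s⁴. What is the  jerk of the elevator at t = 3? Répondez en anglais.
To solve this, we need to take 2 derivatives of our velocity equation v(t) = 25·t^4 + 12·t^3 + 9·t^2 + 6·t + 3. Differentiating velocity, we get acceleration: a(t) = 100·t^3 + 36·t^2 + 18·t + 6. The derivative of acceleration gives jerk: j(t) = 300·t^2 + 72·t + 18. We have jerk j(t) = 300·t^2 + 72·t + 18. Substituting t = 3: j(3) = 2934.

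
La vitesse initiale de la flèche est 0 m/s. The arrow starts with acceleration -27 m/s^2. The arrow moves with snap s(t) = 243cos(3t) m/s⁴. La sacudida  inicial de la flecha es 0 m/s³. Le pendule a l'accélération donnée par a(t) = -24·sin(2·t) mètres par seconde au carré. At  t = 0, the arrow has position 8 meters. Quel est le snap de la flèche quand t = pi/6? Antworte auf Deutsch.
Aus der Gleichung für den Snap s(t) = 243·cos(3·t), setzen wir t = pi/6 ein und erhalten s = 0.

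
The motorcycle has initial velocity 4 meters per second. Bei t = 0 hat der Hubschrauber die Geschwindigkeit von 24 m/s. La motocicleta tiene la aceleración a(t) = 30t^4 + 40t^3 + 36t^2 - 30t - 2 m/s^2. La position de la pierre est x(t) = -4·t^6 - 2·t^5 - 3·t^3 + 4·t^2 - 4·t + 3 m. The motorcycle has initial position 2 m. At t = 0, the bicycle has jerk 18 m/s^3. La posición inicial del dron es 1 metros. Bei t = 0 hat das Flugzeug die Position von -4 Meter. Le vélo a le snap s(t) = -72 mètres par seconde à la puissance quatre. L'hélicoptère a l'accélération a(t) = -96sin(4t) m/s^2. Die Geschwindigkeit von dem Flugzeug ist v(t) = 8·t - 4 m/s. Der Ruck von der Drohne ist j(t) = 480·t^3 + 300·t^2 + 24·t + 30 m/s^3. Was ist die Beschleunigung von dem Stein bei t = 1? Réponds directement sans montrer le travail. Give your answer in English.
At t = 1, a = -170.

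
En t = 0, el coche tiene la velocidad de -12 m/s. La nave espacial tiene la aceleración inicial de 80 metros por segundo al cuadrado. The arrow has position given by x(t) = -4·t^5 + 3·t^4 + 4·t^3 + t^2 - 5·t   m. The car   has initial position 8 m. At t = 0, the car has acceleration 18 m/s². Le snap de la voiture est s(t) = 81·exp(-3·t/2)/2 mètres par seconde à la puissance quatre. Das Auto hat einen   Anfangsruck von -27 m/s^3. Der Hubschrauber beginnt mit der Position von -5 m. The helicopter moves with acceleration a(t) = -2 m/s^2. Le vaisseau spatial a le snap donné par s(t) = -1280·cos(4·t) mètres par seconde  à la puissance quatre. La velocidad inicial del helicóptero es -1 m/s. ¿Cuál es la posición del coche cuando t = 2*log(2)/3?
Para resolver esto, necesitamos tomar 4 antiderivadas de nuestra ecuación del snap s(t) = 81·exp(-3·t/2)/2. La antiderivada del snap, con j(0) = -27, da la sacudida: j(t) = -27·exp(-3·t/2). La antiderivada de la sacudida es la aceleración. Usando a(0) = 18, obtenemos a(t) = 18·exp(-3·t/2). La antiderivada de la aceleración es la velocidad. Usando v(0) = -12, obtenemos v(t) = -12·exp(-3·t/2). Integrando la velocidad y usando la condición inicial x(0) = 8, obtenemos x(t) = 8·exp(-3·t/2). De la ecuación de la posición x(t) = 8·exp(-3·t/2), sustituimos t = 2*log(2)/3 para obtener x = 4.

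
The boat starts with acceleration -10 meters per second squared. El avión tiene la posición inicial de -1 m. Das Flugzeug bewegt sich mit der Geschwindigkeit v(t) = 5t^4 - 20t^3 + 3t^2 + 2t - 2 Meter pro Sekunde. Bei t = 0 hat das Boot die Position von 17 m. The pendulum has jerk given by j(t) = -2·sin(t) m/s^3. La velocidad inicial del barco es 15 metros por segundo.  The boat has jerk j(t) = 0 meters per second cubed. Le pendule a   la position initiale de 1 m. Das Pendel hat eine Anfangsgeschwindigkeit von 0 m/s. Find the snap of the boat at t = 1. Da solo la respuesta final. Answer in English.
The answer is 0.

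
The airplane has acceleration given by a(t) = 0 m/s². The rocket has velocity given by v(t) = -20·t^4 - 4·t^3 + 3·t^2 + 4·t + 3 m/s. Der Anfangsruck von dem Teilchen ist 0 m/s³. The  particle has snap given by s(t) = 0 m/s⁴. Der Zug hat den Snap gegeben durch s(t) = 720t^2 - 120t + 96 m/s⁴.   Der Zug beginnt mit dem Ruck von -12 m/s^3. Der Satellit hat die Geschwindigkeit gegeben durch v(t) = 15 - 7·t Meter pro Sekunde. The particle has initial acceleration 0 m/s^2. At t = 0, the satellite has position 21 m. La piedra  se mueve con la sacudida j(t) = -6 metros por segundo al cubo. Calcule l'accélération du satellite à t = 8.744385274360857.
En partant de la vitesse v(t) = 15 - 7·t, nous prenons 1 dérivée. En dérivant la vitesse, nous obtenons l'accélération: a(t) = -7. En utilisant a(t) = -7 et en substituant t = 8.744385274360857, nous trouvons a = -7.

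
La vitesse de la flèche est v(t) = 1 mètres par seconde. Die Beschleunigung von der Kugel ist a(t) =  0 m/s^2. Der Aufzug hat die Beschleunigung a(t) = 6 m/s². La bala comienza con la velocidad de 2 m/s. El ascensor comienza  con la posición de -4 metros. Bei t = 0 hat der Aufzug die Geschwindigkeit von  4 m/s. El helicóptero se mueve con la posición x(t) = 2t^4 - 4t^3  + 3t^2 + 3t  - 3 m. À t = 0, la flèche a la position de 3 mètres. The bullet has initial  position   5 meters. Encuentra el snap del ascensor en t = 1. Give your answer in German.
Ausgehend von der Beschleunigung a(t) = 6, nehmen wir 2 Ableitungen. Mit d/dt von a(t) finden wir j(t) = 0. Die Ableitung von dem Ruck ergibt den Snap: s(t) = 0. Mit s(t) = 0 und Einsetzen von t = 1, finden wir s = 0.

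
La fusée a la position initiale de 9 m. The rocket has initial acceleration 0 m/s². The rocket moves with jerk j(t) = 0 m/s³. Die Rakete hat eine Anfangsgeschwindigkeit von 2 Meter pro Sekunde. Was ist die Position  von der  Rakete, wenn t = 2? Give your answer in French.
Nous devons trouver l'intégrale de notre équation du jerk j(t) = 0 3 fois. En intégrant le jerk et en utilisant la condition initiale a(0) = 0, nous obtenons a(t) = 0. En intégrant l'accélération et en utilisant la condition initiale v(0) = 2, nous obtenons v(t) = 2. L'intégrale de la vitesse, avec x(0) = 9, donne la position: x(t) = 2·t + 9. Nous avons la position x(t) = 2·t + 9. En substituant t = 2: x(2) = 13.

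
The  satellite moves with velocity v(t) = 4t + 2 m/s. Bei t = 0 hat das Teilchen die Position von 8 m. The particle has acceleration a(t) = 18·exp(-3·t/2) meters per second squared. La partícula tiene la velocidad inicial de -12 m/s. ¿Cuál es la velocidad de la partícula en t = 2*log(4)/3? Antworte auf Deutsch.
Wir müssen das Integral unserer Gleichung für die Beschleunigung a(t) = 18·exp(-3·t/2) 1-mal finden. Mit ∫a(t)dt und Anwendung von v(0) = -12, finden wir v(t) = -12·exp(-3·t/2). Wir haben die Geschwindigkeit v(t) = -12·exp(-3·t/2). Durch Einsetzen von t = 2*log(4)/3: v(2*log(4)/3) = -3.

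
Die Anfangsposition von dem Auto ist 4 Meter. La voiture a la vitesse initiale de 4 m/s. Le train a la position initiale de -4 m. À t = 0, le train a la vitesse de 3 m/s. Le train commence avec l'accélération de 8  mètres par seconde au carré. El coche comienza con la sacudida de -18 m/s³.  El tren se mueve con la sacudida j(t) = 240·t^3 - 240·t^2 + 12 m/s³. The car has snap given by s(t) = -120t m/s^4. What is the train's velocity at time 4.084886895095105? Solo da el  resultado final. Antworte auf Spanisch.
La respuesta es 8215.53418673660.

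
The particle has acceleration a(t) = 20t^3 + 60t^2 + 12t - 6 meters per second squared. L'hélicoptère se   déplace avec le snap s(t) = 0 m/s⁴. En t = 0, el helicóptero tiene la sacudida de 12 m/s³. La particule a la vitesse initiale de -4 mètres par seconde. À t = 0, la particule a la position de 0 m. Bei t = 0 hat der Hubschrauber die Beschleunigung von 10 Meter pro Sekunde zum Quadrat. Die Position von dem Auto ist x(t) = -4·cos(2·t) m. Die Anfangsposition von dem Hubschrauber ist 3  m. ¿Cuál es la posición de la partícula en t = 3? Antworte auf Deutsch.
Wir müssen die Stammfunktion unserer Gleichung für die Beschleunigung a(t) = 20·t^3 + 60·t^2 + 12·t - 6 2-mal finden. Mit ∫a(t)dt und Anwendung von v(0) = -4, finden wir v(t) = 5·t^4 + 20·t^3 + 6·t^2 - 6·t - 4. Das Integral von der Geschwindigkeit, mit x(0) = 0, ergibt die Position: x(t) = t^5 + 5·t^4 + 2·t^3 - 3·t^2 - 4·t. Aus der Gleichung für die Position x(t) = t^5 + 5·t^4 + 2·t^3 - 3·t^2 - 4·t, setzen wir t = 3 ein und erhalten x = 663.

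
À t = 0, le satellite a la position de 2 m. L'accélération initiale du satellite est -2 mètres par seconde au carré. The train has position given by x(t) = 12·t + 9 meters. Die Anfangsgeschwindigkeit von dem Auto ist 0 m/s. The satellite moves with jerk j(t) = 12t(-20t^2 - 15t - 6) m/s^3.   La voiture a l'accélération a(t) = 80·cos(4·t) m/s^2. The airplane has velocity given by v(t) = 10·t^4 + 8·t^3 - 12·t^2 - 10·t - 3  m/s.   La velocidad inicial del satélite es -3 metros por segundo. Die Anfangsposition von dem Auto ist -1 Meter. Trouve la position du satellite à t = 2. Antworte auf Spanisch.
Partiendo de la sacudida j(t) = 12·t·(-20·t^2 - 15·t - 6), tomamos 3 antiderivadas. Integrando la sacudida y usando la condición inicial a(0) = -2, obtenemos a(t) = -60·t^4 - 60·t^3 - 36·t^2 - 2. Integrando la aceleración y usando la condición inicial v(0) = -3, obtenemos v(t) = -12·t^5 - 15·t^4 - 12·t^3 - 2·t - 3. La integral de la velocidad, con x(0) = 2, da la posición: x(t) = -2·t^6 - 3·t^5 - 3·t^4 - t^2 - 3·t + 2. De la ecuación de la posición x(t) = -2·t^6 - 3·t^5 - 3·t^4 - t^2 - 3·t + 2, sustituimos t = 2 para obtener x = -280.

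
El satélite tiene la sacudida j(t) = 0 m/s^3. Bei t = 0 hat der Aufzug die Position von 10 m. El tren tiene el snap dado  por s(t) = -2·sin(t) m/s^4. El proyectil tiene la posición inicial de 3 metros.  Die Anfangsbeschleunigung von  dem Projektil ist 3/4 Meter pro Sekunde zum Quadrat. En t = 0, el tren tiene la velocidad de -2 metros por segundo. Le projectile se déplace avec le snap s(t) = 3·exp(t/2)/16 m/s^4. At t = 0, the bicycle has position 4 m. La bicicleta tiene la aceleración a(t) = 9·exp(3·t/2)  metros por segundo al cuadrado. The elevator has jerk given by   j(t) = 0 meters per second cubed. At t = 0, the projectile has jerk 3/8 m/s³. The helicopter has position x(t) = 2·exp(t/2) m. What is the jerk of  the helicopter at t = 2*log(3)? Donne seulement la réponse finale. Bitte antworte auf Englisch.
At t = 2*log(3), j = 3/4.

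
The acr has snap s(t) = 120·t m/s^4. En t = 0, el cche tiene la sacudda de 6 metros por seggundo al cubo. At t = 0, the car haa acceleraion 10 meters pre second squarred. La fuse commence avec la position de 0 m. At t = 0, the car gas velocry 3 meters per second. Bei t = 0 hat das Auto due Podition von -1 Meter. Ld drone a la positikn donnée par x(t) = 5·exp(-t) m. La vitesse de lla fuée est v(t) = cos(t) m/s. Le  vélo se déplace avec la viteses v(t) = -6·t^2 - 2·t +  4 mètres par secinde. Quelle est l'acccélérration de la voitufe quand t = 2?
Pour résoudre ceci, nous devons prendre 2 primitives de notre équation du snap s(t) = 120·t. En prenant ∫s(t)dt et en appliquant j(0) = 6, nous trouvons j(t) = 60·t^2 + 6. En intégrant le jerk et en utilisant la condition initiale a(0) = 10, nous obtenons a(t) = 20·t^3 + 6·t + 10. En utilisant a(t) = 20·t^3 + 6·t + 10 et en substituant t = 2, nous trouvons a = 182.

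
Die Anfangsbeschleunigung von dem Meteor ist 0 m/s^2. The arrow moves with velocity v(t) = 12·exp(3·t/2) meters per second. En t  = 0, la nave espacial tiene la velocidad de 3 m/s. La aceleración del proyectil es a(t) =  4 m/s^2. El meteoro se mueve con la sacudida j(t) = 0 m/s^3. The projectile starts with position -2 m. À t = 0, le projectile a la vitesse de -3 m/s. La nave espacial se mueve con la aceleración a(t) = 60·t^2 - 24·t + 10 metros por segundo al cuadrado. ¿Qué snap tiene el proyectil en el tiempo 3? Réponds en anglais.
Starting from acceleration a(t) = 4, we take 2 derivatives. The derivative of acceleration gives jerk: j(t) = 0. The derivative of jerk gives snap: s(t) = 0. We have snap s(t) = 0. Substituting t = 3: s(3) = 0.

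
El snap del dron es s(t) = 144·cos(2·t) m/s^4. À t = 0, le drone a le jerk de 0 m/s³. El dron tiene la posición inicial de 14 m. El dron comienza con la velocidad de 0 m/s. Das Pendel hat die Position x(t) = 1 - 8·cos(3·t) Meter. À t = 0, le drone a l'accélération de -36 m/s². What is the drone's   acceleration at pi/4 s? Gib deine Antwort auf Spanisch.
Para resolver esto, necesitamos tomar 2 antiderivadas de nuestra ecuación del snap s(t) = 144·cos(2·t). La integral del snap es la sacudida. Usando j(0) = 0, obtenemos j(t) = 72·sin(2·t). Integrando la sacudida y usando la condición inicial a(0) = -36, obtenemos a(t) = -36·cos(2·t). Usando a(t) = -36·cos(2·t) y sustituyendo t = pi/4, encontramos a = 0.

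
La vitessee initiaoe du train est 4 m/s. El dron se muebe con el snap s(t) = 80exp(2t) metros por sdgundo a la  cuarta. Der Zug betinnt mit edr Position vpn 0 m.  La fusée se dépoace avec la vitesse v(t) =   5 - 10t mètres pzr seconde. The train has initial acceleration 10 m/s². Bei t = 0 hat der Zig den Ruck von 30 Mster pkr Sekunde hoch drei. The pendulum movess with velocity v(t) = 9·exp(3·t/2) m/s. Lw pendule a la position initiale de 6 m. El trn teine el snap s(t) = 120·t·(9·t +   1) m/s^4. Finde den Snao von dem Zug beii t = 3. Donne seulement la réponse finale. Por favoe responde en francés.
s(3) = 10080.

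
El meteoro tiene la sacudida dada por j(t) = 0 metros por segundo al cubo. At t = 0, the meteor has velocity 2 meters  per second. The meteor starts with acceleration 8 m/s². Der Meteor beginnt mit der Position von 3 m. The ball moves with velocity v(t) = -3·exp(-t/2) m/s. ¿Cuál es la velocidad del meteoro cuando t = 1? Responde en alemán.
Um dies zu lösen, müssen wir 2 Stammfunktionen unserer Gleichung für den Ruck j(t) = 0 finden. Das Integral von dem Ruck ist die Beschleunigung. Mit a(0) = 8 erhalten wir a(t) = 8. Mit ∫a(t)dt und Anwendung von v(0) = 2, finden wir v(t) = 8·t + 2. Wir haben die Geschwindigkeit v(t) = 8·t + 2. Durch Einsetzen von t = 1: v(1) = 10.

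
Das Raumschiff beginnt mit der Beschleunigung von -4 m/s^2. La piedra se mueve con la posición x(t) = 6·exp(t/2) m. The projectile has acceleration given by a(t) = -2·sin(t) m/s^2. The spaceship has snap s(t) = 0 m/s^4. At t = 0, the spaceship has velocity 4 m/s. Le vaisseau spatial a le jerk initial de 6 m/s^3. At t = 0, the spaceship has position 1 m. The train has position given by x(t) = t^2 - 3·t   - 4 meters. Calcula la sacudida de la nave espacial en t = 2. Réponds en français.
Nous devons intégrer notre équation du snap s(t) = 0 1 fois. La primitive du snap est le jerk. En utilisant j(0) = 6, nous obtenons j(t) = 6. De l'équation du jerk j(t) = 6, nous substituons t = 2 pour obtenir j = 6.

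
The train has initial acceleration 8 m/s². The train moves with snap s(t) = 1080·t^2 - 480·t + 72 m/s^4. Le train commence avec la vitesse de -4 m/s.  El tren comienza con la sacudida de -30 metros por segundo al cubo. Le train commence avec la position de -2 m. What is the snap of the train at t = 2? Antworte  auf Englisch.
We have snap s(t) = 1080·t^2 - 480·t + 72. Substituting t = 2: s(2) = 3432.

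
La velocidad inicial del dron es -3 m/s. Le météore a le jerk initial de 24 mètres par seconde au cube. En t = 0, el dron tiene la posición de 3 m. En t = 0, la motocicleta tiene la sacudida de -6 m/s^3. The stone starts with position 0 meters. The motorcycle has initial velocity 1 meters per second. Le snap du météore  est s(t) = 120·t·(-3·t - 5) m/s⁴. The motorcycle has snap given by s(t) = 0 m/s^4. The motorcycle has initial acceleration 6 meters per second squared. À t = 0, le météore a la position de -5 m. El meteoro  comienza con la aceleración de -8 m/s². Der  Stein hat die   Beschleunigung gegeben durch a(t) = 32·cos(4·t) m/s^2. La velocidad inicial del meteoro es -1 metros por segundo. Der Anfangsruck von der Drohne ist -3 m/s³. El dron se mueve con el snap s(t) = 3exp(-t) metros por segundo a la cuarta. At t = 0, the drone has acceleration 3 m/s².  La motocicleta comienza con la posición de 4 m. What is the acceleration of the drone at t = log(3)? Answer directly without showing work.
The answer is 1.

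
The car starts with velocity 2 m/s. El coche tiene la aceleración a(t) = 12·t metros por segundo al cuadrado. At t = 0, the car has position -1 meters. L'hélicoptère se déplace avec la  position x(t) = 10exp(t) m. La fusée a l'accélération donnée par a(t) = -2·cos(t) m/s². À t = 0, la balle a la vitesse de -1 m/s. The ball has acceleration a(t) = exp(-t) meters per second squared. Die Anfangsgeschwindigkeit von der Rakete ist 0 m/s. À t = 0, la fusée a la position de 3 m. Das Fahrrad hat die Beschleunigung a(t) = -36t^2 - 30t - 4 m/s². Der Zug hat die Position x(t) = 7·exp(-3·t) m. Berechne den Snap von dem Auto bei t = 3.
Wir müssen unsere Gleichung für die Beschleunigung a(t) = 12·t 2-mal ableiten. Die Ableitung von der Beschleunigung ergibt den Ruck: j(t) = 12. Die Ableitung von dem Ruck ergibt den Snap: s(t) = 0. Mit s(t) = 0 und Einsetzen von t = 3, finden wir s = 0.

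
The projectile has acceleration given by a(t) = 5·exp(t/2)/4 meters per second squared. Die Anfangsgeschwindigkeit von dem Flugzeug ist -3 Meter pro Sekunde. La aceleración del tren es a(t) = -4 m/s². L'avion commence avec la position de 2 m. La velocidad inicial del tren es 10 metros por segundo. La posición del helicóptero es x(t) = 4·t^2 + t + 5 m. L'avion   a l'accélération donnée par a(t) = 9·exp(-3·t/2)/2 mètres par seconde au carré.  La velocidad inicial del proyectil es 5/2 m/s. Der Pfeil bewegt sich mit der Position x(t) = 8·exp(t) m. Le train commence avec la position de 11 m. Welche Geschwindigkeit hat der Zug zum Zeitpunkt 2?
Wir müssen unsere Gleichung für die Beschleunigung a(t) = -4 1-mal integrieren. Mit ∫a(t)dt und Anwendung von v(0) = 10, finden wir v(t) = 10 - 4·t. Aus der Gleichung für die Geschwindigkeit v(t) = 10 - 4·t, setzen wir t = 2 ein und erhalten v = 2.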